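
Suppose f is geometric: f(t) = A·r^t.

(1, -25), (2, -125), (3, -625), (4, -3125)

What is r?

5

Consecutive ratio: -125/(-25) = 5, and -625/(-125) = 5, so r = 5.
Then A·5^1 = -25 gives A = -5, and f(t) = -5·5^t.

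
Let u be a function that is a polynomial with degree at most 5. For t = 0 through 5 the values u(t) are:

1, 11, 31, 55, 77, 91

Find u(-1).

7

First differences: 10, 20, 24, 22, 14. Second differences: 10, 4, -2, -8. Third differences: -6, -6, -6.
Level-3 differences are constant, so u has degree 3.
Fitting a degree-3 polynomial gives u(t) = -t³ + 8t² + 3t + 1.
Then u(-1) = 7.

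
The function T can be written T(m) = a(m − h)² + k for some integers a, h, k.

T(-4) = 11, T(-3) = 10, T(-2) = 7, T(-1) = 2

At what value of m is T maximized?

-4

First differences -1, -3, -5; second difference -2 = 2a, so a = -1.
Expanding, the m-coefficient is −2ah = 2h; matching it to the data gives h = -4, and then k = 11.
So T(m) = -1(m + 4)² + 11.
Hence h = -4.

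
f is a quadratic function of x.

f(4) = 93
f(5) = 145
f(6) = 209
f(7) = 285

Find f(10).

First differences: 52, 64, 76. Second differences: 12, 12.
Level-2 differences are constant, so f has degree 2.
Fitting a degree-2 polynomial gives f(x) = 6x² - 2x + 5.
Then f(10) = 585.

585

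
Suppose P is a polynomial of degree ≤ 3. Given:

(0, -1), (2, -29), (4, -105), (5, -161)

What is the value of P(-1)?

-5

Write P(x) = ax³ + bx² + cx + d; the 4 given values yield a linear system in the 4 coefficients.
Solving, the leading coefficient vanishes, and P(x) = -6x² - 2x - 1.
Then P(-1) = -5.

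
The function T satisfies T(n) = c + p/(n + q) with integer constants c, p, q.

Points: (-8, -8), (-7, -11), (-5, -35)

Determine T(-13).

-3

(T(n) − c)(n + q) = p for each data point; the three points give a linear system in c and q, then p follows.
Solving: c = 1, q = 4, p = 36, so T(n) = 1 + 36/(n + 4).
Then T(-13) = 1 + 36/(-9) = -3.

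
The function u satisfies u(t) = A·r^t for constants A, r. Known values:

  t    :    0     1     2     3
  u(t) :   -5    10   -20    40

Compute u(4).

-80

Consecutive ratio: 10/(-5) = -2, and -20/10 = -2, so r = -2.
Then A·(-2)^0 = -5 gives A = -5, and u(t) = -5·(-2)^t.
u(4) = -5·(-2)^4 = -80.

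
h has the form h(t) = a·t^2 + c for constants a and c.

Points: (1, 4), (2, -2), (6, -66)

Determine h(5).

-44

From h(1) = 4 and h(2) = -2: 1a + c = 4 and 4a + c = -2.
Subtracting: 3a = -6, so a = -2; then c = 4 − (-2)·1 = 6.
So h(t) = -2t² + 6, and h(5) = -44.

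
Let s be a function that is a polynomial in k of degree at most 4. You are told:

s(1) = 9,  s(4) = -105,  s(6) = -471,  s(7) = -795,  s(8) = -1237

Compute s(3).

Write s(k) = ak^4 + bk³ + ck² + dk + e; the 5 given values yield a linear system in the 5 coefficients.
Solving, the leading coefficient vanishes, and s(k) = -3k³ + 4k² + 5k + 3.
Then s(3) = -27.

-27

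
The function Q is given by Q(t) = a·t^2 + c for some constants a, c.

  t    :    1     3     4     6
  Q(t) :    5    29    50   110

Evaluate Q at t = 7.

From Q(1) = 5 and Q(3) = 29: 1a + c = 5 and 9a + c = 29.
Subtracting: 8a = 24, so a = 3; then c = 5 − 3·1 = 2.
So Q(t) = 3t² + 2, and Q(7) = 149.

149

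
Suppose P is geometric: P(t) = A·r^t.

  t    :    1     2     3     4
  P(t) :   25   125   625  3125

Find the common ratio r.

Consecutive ratio: 125/25 = 5, and 625/125 = 5, so r = 5.
Then A·5^1 = 25 gives A = 5, and P(t) = 5·5^t.

5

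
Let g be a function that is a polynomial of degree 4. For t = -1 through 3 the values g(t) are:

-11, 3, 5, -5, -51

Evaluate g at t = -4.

Write g(t) = at^4 + bt³ + ct² + dt + e; the 5 given values yield a linear system in the 5 coefficients.
Solving, g(t) = -t^4 + 2t³ - 5t² + 6t + 3.
Then g(-4) = -485.

-485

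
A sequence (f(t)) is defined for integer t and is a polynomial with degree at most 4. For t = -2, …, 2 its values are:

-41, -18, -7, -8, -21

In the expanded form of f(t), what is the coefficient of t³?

First differences: 23, 11, -1, -13. Second differences: -12, -12, -12.
Level-2 differences are constant, so f has degree 2.
Fitting a degree-2 polynomial gives f(t) = -6t² + 5t - 7.
The coefficient of t³ is 0.

0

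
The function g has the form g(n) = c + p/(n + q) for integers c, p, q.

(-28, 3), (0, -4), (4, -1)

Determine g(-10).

(g(n) − c)(n + q) = p for each data point; the three points give a linear system in c and q, then p follows.
Solving: c = 2, q = 4, p = -24, so g(n) = 2 − 24/(n + 4).
Then g(-10) = 2 − 24/(-6) = 6.

6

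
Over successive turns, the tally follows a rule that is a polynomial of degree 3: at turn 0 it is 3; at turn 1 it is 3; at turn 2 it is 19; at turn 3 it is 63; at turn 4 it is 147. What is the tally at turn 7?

Write the value at x as Q(x).
Write Q(x) = ax³ + bx² + cx + d; the 5 given values yield a linear system in the 4 coefficients.
Solving, Q(x) = 2x³ + 2x² - 4x + 3.
Then Q(7) = 759.

759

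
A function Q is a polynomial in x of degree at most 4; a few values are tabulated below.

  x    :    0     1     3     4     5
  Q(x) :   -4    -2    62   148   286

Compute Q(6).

Write Q(x) = ax^4 + bx³ + cx² + dx + e; the 5 given values yield a linear system in the 5 coefficients.
Solving, the leading coefficient vanishes, and Q(x) = 2x³ + 2x² - 2x - 4.
Then Q(6) = 488.

488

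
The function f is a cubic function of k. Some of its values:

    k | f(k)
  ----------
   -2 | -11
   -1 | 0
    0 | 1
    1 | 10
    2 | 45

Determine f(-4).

First differences: 11, 1, 9, 35. Second differences: -10, 8, 26. Third differences: 18, 18.
Level-3 differences are constant, so f has degree 3.
Fitting a degree-3 polynomial gives f(k) = 3k³ + 4k² + 2k + 1.
Then f(-4) = -135.

-135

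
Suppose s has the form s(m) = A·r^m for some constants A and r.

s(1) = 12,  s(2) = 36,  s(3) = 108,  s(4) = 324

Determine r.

3

Consecutive ratio: 36/12 = 3, and 108/36 = 3, so r = 3.
Then A·3^1 = 12 gives A = 4, and s(m) = 4·3^m.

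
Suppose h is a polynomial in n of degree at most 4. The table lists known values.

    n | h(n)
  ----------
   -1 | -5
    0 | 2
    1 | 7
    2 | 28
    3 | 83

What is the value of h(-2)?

-32

Write h(n) = an^4 + bn³ + cn² + dn + e; the 5 given values yield a linear system in the 5 coefficients.
Solving, the leading coefficient vanishes, and h(n) = 3n³ - n² + 3n + 2.
Then h(-2) = -32.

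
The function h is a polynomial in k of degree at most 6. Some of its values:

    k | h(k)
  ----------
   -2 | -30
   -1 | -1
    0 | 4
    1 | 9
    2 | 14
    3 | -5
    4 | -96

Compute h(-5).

-861

First differences: 29, 5, 5, 5, -19, -91. Second differences: -24, 0, 0, -24, -72. Third differences: 24, 0, -24, -48. Fourth differences: -24, -24, -24.
Level-4 differences are constant, so h has degree 4.
Fitting a degree-4 polynomial gives h(k) = -k^4 + 2k³ + k² + 3k + 4.
Then h(-5) = -861.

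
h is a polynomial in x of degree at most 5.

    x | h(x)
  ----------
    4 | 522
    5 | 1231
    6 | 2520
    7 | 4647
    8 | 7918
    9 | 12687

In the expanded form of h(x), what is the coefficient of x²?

3

Write h(x) = ax^5 + bx^4 + cx³ + dx² + ex + p; the 6 given values yield a linear system in the 6 coefficients.
Solving, the leading coefficient vanishes, and h(x) = 2x^4 - x³ + 3x² + 5x + 6.
The coefficient of x² is 3.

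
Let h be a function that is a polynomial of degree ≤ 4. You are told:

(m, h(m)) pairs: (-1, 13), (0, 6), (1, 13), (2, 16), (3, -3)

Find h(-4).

First differences: -7, 7, 3, -19. Second differences: 14, -4, -22. Third differences: -18, -18.
Level-3 differences are constant, so h has degree 3.
Fitting a degree-3 polynomial gives h(m) = -3m³ + 7m² + 3m + 6.
Then h(-4) = 298.

298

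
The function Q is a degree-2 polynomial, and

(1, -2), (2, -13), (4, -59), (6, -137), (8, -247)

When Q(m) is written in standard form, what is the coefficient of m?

1

Write Q(m) = am² + bm + c; the 5 given values yield a linear system in the 3 coefficients.
Solving, Q(m) = -4m² + m + 1.
The coefficient of m is 1.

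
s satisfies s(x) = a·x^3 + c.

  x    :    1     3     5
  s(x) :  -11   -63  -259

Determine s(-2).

From s(1) = -11 and s(3) = -63: 1a + c = -11 and 27a + c = -63.
Subtracting: 26a = -52, so a = -2; then c = -11 − (-2)·1 = -9.
So s(x) = -2x³ − 9, and s(-2) = 7.

7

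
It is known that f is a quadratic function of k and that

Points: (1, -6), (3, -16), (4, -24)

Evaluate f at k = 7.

-60

Write f(k) = ak² + bk + c; the 3 given values yield a linear system in the 3 coefficients.
Solving, f(k) = -k² - k - 4.
Then f(7) = -60.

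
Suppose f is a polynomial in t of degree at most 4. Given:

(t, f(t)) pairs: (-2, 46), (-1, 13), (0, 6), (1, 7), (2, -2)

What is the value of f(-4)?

First differences: -33, -7, 1, -9. Second differences: 26, 8, -10. Third differences: -18, -18.
Level-3 differences are constant, so f has degree 3.
Fitting a degree-3 polynomial gives f(t) = -3t³ + 4t² + 6.
Then f(-4) = 262.

262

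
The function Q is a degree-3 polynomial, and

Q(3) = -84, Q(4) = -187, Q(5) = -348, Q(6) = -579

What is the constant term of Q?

-3

Write Q(t) = at³ + bt² + ct + d; the 4 given values yield a linear system in the 4 coefficients.
Solving, Q(t) = -2t³ - 5t² + 6t - 3.
The constant term is Q(0) = -3.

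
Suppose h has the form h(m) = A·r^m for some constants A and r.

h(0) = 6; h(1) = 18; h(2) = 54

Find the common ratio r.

3

Consecutive ratio: 18/6 = 3, and 54/18 = 3, so r = 3.
Then A·3^0 = 6 gives A = 6, and h(m) = 6·3^m.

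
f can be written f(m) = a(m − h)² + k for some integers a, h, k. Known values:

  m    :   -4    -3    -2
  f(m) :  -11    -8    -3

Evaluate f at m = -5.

First differences 3, 5; second difference 2 = 2a, so a = 1.
Expanding, the m-coefficient is −2ah = -2h; matching it to the data gives h = -5, and then k = -12.
So f(m) = 1(m + 5)² − 12.
f(-5) = 1·0² − 12 = -12.

-12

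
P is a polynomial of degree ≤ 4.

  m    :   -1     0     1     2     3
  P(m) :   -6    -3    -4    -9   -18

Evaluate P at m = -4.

-39

First differences: 3, -1, -5, -9. Second differences: -4, -4, -4.
Level-2 differences are constant, so P has degree 2.
Fitting a degree-2 polynomial gives P(m) = -2m² + m - 3.
Then P(-4) = -39.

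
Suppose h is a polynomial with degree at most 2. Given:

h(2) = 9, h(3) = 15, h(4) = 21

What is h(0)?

-3

First differences: 6, 6.
Level-1 differences are constant, so h has degree 1.
Fitting a degree-1 polynomial gives h(t) = 6t - 3.
The constant term is h(0) = -3.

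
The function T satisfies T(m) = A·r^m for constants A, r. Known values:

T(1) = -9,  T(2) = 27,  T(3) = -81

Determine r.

-3

Consecutive ratio: 27/(-9) = -3, and -81/27 = -3, so r = -3.
Then A·(-3)^1 = -9 gives A = 3, and T(m) = 3·(-3)^m.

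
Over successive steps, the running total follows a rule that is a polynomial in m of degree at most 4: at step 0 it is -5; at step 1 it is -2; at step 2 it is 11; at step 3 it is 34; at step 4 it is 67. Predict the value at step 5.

Write the value at m as s(m).
First differences: 3, 13, 23, 33. Second differences: 10, 10, 10.
Level-2 differences are constant, so s has degree 2.
Fitting a degree-2 polynomial gives s(m) = 5m² - 2m - 5.
Then s(5) = 110.

110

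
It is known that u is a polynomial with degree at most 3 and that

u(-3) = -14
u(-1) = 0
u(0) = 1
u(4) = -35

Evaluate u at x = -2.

-5

Write u(x) = ax³ + bx² + cx + d; the 4 given values yield a linear system in the 4 coefficients.
Solving, the leading coefficient vanishes, and u(x) = -2x² - x + 1.
Then u(-2) = -5.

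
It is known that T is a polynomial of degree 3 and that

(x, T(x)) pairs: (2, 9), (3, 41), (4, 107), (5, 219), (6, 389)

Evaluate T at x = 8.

First differences: 32, 66, 112, 170. Second differences: 34, 46, 58. Third differences: 12, 12.
Level-3 differences are constant, so T has degree 3.
Fitting a degree-3 polynomial gives T(x) = 2x³ - x² - x - 1.
Then T(8) = 951.

951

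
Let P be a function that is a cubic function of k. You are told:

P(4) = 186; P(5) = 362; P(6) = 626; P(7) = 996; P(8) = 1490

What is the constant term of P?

2

First differences: 176, 264, 370, 494. Second differences: 88, 106, 124. Third differences: 18, 18.
Level-3 differences are constant, so P has degree 3.
Fitting a degree-3 polynomial gives P(k) = 3k³ - k² + 2k + 2.
The constant term is P(0) = 2.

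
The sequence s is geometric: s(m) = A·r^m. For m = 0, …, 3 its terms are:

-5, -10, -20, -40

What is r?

2

Consecutive ratio: -10/(-5) = 2, and -20/(-10) = 2, so r = 2.
Then A·2^0 = -5 gives A = -5, and s(m) = -5·2^m.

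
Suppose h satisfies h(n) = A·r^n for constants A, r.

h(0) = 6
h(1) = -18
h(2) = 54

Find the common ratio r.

-3

Consecutive ratio: -18/6 = -3, and 54/(-18) = -3, so r = -3.
Then A·(-3)^0 = 6 gives A = 6, and h(n) = 6·(-3)^n.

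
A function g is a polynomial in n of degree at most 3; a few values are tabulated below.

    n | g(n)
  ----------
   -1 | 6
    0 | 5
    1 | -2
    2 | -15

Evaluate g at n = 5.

-90

First differences: -1, -7, -13. Second differences: -6, -6.
Level-2 differences are constant, so g has degree 2.
Fitting a degree-2 polynomial gives g(n) = -3n² - 4n + 5.
Then g(5) = -90.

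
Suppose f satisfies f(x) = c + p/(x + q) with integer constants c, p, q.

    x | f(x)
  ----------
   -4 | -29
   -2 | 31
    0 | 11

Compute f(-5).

-14

(f(x) − c)(x + q) = p for each data point; the three points give a linear system in c and q, then p follows.
Solving: c = 1, q = 3, p = 30, so f(x) = 1 + 30/(x + 3).
Then f(-5) = 1 + 30/(-2) = -14.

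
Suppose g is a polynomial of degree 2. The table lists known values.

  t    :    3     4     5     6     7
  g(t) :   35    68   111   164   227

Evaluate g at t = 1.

-1

Write g(t) = at² + bt + c; the 5 given values yield a linear system in the 3 coefficients.
Solving, g(t) = 5t² - 2t - 4.
Then g(1) = -1.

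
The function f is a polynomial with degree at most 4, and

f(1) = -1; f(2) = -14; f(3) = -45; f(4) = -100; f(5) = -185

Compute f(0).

0

Write f(m) = am^4 + bm³ + cm² + dm + e; the 5 given values yield a linear system in the 5 coefficients.
Solving, the leading coefficient vanishes, and f(m) = -m³ - 3m² + 3m.
Then f(0) = 0.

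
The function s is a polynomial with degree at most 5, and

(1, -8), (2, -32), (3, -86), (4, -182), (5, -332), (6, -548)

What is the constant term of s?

-2

Write s(x) = ax^5 + bx^4 + cx³ + dx² + ex + p; the 6 given values yield a linear system in the 6 coefficients.
Solving, the top 2 coefficients vanish, and s(x) = -2x³ - 3x² - x - 2.
The constant term is s(0) = -2.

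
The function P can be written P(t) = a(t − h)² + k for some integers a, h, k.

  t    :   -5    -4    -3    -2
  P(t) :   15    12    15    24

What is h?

-4

First differences -3, 3, 9; second difference 6 = 2a, so a = 3.
Expanding, the t-coefficient is −2ah = -6h; matching it to the data gives h = -4, and then k = 12.
So P(t) = 3(t + 4)² + 12.
Hence h = -4.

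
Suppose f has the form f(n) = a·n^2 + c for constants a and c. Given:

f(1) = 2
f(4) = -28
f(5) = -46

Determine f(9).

-158

From f(1) = 2 and f(4) = -28: 1a + c = 2 and 16a + c = -28.
Subtracting: 15a = -30, so a = -2; then c = 2 − (-2)·1 = 4.
So f(n) = -2n² + 4, and f(9) = -158.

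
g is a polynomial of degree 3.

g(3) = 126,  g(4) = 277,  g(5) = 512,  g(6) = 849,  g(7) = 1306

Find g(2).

41

First differences: 151, 235, 337, 457. Second differences: 84, 102, 120. Third differences: 18, 18.
Level-3 differences are constant, so g has degree 3.
Fitting a degree-3 polynomial gives g(m) = 3m³ + 6m² - 2m - 3.
Then g(2) = 41.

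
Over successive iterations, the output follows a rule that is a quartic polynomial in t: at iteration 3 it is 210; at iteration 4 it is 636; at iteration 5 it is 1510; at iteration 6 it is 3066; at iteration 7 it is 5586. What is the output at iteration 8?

9400

Write the value at t as s(t).
Write s(t) = at^4 + bt³ + ct² + dt + e; the 5 given values yield a linear system in the 5 coefficients.
Solving, s(t) = 2t^4 + 3t³ - 6t² + 7t.
Then s(8) = 9400.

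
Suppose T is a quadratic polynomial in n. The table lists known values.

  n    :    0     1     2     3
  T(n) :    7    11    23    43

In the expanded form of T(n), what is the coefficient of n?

0

First differences: 4, 12, 20. Second differences: 8, 8.
Level-2 differences are constant, so T has degree 2.
Fitting a degree-2 polynomial gives T(n) = 4n² + 7.
The coefficient of n is 0.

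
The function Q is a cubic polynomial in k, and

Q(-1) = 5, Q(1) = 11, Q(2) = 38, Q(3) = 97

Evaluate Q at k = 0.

Write Q(k) = ak³ + bk² + ck + d; the 4 given values yield a linear system in the 4 coefficients.
Solving, Q(k) = 2k³ + 4k² + k + 4.
Then Q(0) = 4.

4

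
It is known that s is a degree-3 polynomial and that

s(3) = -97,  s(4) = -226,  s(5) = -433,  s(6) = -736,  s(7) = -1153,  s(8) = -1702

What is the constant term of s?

Write s(n) = an³ + bn² + cn + d; the 6 given values yield a linear system in the 4 coefficients.
Solving, s(n) = -3n³ - 3n² + 3n + 2.
The constant term is s(0) = 2.

2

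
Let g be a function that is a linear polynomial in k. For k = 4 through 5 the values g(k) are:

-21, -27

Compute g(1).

-3

Write g(k) = ak + b; the 2 given values yield a linear system in the 2 coefficients.
Solving, g(k) = -6k + 3.
Then g(1) = -3.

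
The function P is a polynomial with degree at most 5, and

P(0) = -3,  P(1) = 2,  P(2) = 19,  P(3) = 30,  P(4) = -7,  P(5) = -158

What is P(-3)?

-126

First differences: 5, 17, 11, -37, -151. Second differences: 12, -6, -48, -114. Third differences: -18, -42, -66. Fourth differences: -24, -24.
Level-4 differences are constant, so P has degree 4.
Fitting a degree-4 polynomial gives P(k) = -k^4 + 3k³ + 4k² - k - 3.
Then P(-3) = -126.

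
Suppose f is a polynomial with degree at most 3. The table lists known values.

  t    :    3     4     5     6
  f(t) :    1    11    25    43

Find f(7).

Write f(t) = at³ + bt² + ct + d; the 4 given values yield a linear system in the 4 coefficients.
Solving, the leading coefficient vanishes, and f(t) = 2t² - 4t - 5.
Then f(7) = 65.

65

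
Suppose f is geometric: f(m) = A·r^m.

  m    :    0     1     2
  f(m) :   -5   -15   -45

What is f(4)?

Consecutive ratio: -15/(-5) = 3, and -45/(-15) = 3, so r = 3.
Then A·3^0 = -5 gives A = -5, and f(m) = -5·3^m.
f(4) = -5·3^4 = -405.

-405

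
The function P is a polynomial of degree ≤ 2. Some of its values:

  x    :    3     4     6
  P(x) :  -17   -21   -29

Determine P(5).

-25

Write P(x) = ax² + bx + c; the 3 given values yield a linear system in the 3 coefficients.
Solving, the leading coefficient vanishes, and P(x) = -4x - 5.
Then P(5) = -25.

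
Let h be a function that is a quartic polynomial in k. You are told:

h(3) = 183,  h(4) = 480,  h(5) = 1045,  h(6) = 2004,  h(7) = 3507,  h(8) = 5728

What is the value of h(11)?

18799

First differences: 297, 565, 959, 1503, 2221. Second differences: 268, 394, 544, 718. Third differences: 126, 150, 174. Fourth differences: 24, 24.
Level-4 differences are constant, so h has degree 4.
Fitting a degree-4 polynomial gives h(k) = k^4 + 3k³ + k² + 4k.
Then h(11) = 18799.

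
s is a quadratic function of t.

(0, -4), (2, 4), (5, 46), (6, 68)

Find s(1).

-2

Write s(t) = at² + bt + c; the 4 given values yield a linear system in the 3 coefficients.
Solving, s(t) = 2t² - 4.
Then s(1) = -2.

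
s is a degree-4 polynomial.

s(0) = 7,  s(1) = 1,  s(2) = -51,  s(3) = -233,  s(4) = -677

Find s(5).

Write s(t) = at^4 + bt³ + ct² + dt + e; the 5 given values yield a linear system in the 5 coefficients.
Solving, s(t) = -2t^4 - 2t³ - 3t² + t + 7.
Then s(5) = -1563.

-1563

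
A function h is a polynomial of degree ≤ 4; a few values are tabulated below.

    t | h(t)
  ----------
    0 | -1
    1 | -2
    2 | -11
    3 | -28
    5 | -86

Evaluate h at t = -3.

-46

Write h(t) = at^4 + bt³ + ct² + dt + e; the 5 given values yield a linear system in the 5 coefficients.
Solving, the top 2 coefficients vanish, and h(t) = -4t² + 3t - 1.
Then h(-3) = -46.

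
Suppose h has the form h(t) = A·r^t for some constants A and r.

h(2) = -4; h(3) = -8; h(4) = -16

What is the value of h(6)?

-64

Consecutive ratio: -8/(-4) = 2, and -16/(-8) = 2, so r = 2.
Then A·2^2 = -4 gives A = -1, and h(t) = -1·2^t.
h(6) = -1·2^6 = -64.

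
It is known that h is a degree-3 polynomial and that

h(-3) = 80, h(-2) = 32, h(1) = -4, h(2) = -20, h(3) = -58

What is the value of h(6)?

Write h(n) = an³ + bn² + cn + d; the 5 given values yield a linear system in the 4 coefficients.
Solving, h(n) = -2n³ + n² - 5n + 2.
Then h(6) = -424.

-424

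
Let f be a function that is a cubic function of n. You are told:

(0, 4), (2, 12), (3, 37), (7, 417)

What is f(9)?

859

Write f(n) = an³ + bn² + cn + d; the 4 given values yield a linear system in the 4 coefficients.
Solving, f(n) = n³ + 2n² - 4n + 4.
Then f(9) = 859.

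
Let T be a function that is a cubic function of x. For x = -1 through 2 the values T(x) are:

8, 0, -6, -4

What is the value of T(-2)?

12

Write T(x) = ax³ + bx² + cx + d; the 4 given values yield a linear system in the 4 coefficients.
Solving, T(x) = x³ + x² - 8x.
Then T(-2) = 12.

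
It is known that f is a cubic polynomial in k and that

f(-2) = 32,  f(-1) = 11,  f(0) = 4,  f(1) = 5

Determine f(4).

-4

Write f(k) = ak³ + bk² + ck + d; the 4 given values yield a linear system in the 4 coefficients.
Solving, f(k) = -k³ + 4k² - 2k + 4.
Then f(4) = -4.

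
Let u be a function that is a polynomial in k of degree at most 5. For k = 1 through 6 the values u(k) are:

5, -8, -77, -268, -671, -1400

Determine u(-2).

Write u(k) = ak^5 + bk^4 + ck³ + dk² + ek + p; the 6 given values yield a linear system in the 6 coefficients.
Solving, the leading coefficient vanishes, and u(k) = -k^4 - k³ + 3k² + 4.
Then u(-2) = 8.

8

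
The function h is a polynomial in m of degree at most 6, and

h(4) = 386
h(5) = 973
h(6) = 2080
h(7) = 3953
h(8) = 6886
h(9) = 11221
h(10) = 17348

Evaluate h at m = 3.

First differences: 587, 1107, 1873, 2933, 4335, 6127. Second differences: 520, 766, 1060, 1402, 1792. Third differences: 246, 294, 342, 390. Fourth differences: 48, 48, 48.
Level-4 differences are constant, so h has degree 4.
Fitting a degree-4 polynomial gives h(m) = 2m^4 - 3m³ + 3m² + 5m - 2.
Then h(3) = 121.

121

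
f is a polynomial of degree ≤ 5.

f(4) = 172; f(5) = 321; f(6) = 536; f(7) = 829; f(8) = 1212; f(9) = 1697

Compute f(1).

First differences: 149, 215, 293, 383, 485. Second differences: 66, 78, 90, 102. Third differences: 12, 12, 12.
Level-3 differences are constant, so f has degree 3.
Fitting a degree-3 polynomial gives f(k) = 2k³ + 3k² - 4.
Then f(1) = 1.

1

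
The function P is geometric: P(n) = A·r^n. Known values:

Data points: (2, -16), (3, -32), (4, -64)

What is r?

Consecutive ratio: -32/(-16) = 2, and -64/(-32) = 2, so r = 2.
Then A·2^2 = -16 gives A = -4, and P(n) = -4·2^n.

2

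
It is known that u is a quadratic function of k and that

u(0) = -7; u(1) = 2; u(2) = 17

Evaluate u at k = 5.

Write u(k) = ak² + bk + c; the 3 given values yield a linear system in the 3 coefficients.
Solving, u(k) = 3k² + 6k - 7.
Then u(5) = 98.

98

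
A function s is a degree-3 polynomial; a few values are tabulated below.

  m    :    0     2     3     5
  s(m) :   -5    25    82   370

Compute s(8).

1507

Write s(m) = am³ + bm² + cm + d; the 4 given values yield a linear system in the 4 coefficients.
Solving, s(m) = 3m³ - m² + 5m - 5.
Then s(8) = 1507.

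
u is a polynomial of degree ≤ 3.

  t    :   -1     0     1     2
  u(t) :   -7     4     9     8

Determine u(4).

Write u(t) = at³ + bt² + ct + d; the 4 given values yield a linear system in the 4 coefficients.
Solving, the leading coefficient vanishes, and u(t) = -3t² + 8t + 4.
Then u(4) = -12.

-12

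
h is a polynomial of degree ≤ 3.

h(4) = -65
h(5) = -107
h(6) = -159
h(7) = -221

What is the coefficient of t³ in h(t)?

0

First differences: -42, -52, -62. Second differences: -10, -10.
Level-2 differences are constant, so h has degree 2.
Fitting a degree-2 polynomial gives h(t) = -5t² + 3t + 3.
The coefficient of t³ is 0.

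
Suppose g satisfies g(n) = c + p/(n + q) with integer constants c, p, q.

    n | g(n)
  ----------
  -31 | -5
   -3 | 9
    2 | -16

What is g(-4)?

4

(g(n) − c)(n + q) = p for each data point; the three points give a linear system in c and q, then p follows.
Solving: c = -6, q = 1, p = -30, so g(n) = -6 − 30/(n + 1).
Then g(-4) = -6 − 30/(-3) = 4.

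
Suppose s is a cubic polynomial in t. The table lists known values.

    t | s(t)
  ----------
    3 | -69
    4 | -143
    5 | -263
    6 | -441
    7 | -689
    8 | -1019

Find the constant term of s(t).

-3

First differences: -74, -120, -178, -248, -330. Second differences: -46, -58, -70, -82. Third differences: -12, -12, -12.
Level-3 differences are constant, so s has degree 3.
Fitting a degree-3 polynomial gives s(t) = -2t³ + t² - 7t - 3.
The constant term is s(0) = -3.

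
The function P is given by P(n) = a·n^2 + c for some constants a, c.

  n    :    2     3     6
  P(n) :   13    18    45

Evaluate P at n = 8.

73

From P(2) = 13 and P(3) = 18: 4a + c = 13 and 9a + c = 18.
Subtracting: 5a = 5, so a = 1; then c = 13 − 1·4 = 9.
So P(n) = 1n² + 9, and P(8) = 73.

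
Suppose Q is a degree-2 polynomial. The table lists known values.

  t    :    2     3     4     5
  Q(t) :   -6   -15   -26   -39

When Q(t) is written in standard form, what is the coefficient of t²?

Write Q(t) = at² + bt + c; the 4 given values yield a linear system in the 3 coefficients.
Solving, Q(t) = -t² - 4t + 6.
The coefficient of t² is -1.

-1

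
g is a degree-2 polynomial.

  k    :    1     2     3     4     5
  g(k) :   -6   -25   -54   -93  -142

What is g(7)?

First differences: -19, -29, -39, -49. Second differences: -10, -10, -10.
Level-2 differences are constant, so g has degree 2.
Fitting a degree-2 polynomial gives g(k) = -5k² - 4k + 3.
Then g(7) = -270.

-270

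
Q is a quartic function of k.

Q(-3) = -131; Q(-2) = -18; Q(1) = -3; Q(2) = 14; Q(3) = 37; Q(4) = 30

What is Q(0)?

-2

Write Q(k) = ak^4 + bk³ + ck² + dk + e; the 6 given values yield a linear system in the 5 coefficients.
Solving, Q(k) = -k^4 + 4k³ + 4k² - 8k - 2.
The constant term is Q(0) = -2.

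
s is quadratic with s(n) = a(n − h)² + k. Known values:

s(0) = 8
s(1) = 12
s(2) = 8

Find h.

1

First differences 4, -4; second difference -8 = 2a, so a = -4.
Expanding, the n-coefficient is −2ah = 8h; matching it to the data gives h = 1, and then k = 12.
So s(n) = -4(n − 1)² + 12.
Hence h = 1.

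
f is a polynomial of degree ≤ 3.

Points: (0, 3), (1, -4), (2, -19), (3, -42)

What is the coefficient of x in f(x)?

Write f(x) = ax³ + bx² + cx + d; the 4 given values yield a linear system in the 4 coefficients.
Solving, the leading coefficient vanishes, and f(x) = -4x² - 3x + 3.
The coefficient of x is -3.

-3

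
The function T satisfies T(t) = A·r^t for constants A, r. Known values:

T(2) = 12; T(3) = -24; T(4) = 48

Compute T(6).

Consecutive ratio: -24/12 = -2, and 48/(-24) = -2, so r = -2.
Then A·(-2)^2 = 12 gives A = 3, and T(t) = 3·(-2)^t.
T(6) = 3·(-2)^6 = 192.

192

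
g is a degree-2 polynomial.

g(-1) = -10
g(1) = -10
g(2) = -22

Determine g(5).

-106

Write g(x) = ax² + bx + c; the 3 given values yield a linear system in the 3 coefficients.
Solving, g(x) = -4x² - 6.
Then g(5) = -106.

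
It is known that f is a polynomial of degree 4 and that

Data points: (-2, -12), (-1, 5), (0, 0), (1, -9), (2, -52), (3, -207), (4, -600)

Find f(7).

First differences: 17, -5, -9, -43, -155, -393. Second differences: -22, -4, -34, -112, -238. Third differences: 18, -30, -78, -126. Fourth differences: -48, -48, -48.
Level-4 differences are constant, so f has degree 4.
Fitting a degree-4 polynomial gives f(m) = -2m^4 - m³ - 6m.
Then f(7) = -5187.

-5187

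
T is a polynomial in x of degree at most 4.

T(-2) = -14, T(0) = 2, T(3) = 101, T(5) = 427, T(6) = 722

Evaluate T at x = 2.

34

Write T(x) = ax^4 + bx³ + cx² + dx + e; the 5 given values yield a linear system in the 5 coefficients.
Solving, the leading coefficient vanishes, and T(x) = 3x³ + 2x² + 2.
Then T(2) = 34.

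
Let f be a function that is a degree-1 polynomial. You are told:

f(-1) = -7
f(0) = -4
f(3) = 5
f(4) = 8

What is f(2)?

Write f(k) = ak + b; the 4 given values yield a linear system in the 2 coefficients.
Solving, f(k) = 3k - 4.
Then f(2) = 2.

2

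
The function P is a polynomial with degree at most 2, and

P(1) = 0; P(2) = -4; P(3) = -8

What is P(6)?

First differences: -4, -4.
Level-1 differences are constant, so P has degree 1.
Fitting a degree-1 polynomial gives P(t) = -4t + 4.
Then P(6) = -20.

-20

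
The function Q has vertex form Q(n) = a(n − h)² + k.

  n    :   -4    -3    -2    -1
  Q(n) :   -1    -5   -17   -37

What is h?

-4

First differences -4, -12, -20; second difference -8 = 2a, so a = -4.
Expanding, the n-coefficient is −2ah = 8h; matching it to the data gives h = -4, and then k = -1.
So Q(n) = -4(n + 4)² − 1.
Hence h = -4.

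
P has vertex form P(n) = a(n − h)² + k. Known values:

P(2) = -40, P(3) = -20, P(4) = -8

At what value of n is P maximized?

5

First differences 20, 12; second difference -8 = 2a, so a = -4.
Expanding, the n-coefficient is −2ah = 8h; matching it to the data gives h = 5, and then k = -4.
So P(n) = -4(n − 5)² − 4.
Hence h = 5.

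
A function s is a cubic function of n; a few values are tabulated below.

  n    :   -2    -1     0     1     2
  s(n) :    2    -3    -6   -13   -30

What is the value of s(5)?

-201

First differences: -5, -3, -7, -17. Second differences: 2, -4, -10. Third differences: -6, -6.
Level-3 differences are constant, so s has degree 3.
Fitting a degree-3 polynomial gives s(n) = -n³ - 2n² - 4n - 6.
Then s(5) = -201.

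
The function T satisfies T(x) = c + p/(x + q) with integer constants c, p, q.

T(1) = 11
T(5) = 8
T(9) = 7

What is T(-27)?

4

(T(x) − c)(x + q) = p for each data point; the three points give a linear system in c and q, then p follows.
Solving: c = 5, q = 3, p = 24, so T(x) = 5 + 24/(x + 3).
Then T(-27) = 5 + 24/(-24) = 4.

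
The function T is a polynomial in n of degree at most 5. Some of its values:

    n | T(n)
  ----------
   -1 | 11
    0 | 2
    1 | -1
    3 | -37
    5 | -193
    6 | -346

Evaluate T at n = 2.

Write T(n) = an^5 + bn^4 + cn³ + dn² + en + p; the 6 given values yield a linear system in the 6 coefficients.
Solving, the top 2 coefficients vanish, and T(n) = -2n³ + 3n² - 4n + 2.
Then T(2) = -10.

-10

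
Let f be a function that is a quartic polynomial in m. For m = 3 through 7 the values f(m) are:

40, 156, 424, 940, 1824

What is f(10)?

8244

Write f(m) = am^4 + bm³ + cm² + dm + e; the 5 given values yield a linear system in the 5 coefficients.
Solving, f(m) = m^4 - 2m³ + 3m² - 6m + 4.
Then f(10) = 8244.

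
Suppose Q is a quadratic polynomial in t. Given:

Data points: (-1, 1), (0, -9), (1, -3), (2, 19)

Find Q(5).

First differences: -10, 6, 22. Second differences: 16, 16.
Level-2 differences are constant, so Q has degree 2.
Fitting a degree-2 polynomial gives Q(t) = 8t² - 2t - 9.
Then Q(5) = 181.

181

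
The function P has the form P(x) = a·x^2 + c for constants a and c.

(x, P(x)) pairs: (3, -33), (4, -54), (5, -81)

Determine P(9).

From P(3) = -33 and P(4) = -54: 9a + c = -33 and 16a + c = -54.
Subtracting: 7a = -21, so a = -3; then c = -33 − (-3)·9 = -6.
So P(x) = -3x² − 6, and P(9) = -249.

-249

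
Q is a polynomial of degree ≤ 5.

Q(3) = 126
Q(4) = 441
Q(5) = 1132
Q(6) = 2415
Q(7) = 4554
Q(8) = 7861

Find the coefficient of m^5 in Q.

Write Q(m) = am^5 + bm^4 + cm³ + dm² + em + p; the 6 given values yield a linear system in the 6 coefficients.
Solving, the leading coefficient vanishes, and Q(m) = 2m^4 - 6m² + 7m - 3.
The coefficient of m^5 is 0.

0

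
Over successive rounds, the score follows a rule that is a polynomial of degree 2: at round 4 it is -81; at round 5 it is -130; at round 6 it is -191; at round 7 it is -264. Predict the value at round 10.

-555

Write the value at k as u(k).
Write u(k) = ak² + bk + c; the 4 given values yield a linear system in the 3 coefficients.
Solving, u(k) = -6k² + 5k - 5.
Then u(10) = -555.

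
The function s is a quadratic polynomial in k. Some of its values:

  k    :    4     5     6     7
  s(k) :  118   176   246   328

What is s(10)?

646

First differences: 58, 70, 82. Second differences: 12, 12.
Level-2 differences are constant, so s has degree 2.
Fitting a degree-2 polynomial gives s(k) = 6k² + 4k + 6.
Then s(10) = 646.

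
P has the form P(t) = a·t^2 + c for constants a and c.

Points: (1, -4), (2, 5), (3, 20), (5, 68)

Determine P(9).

From P(1) = -4 and P(2) = 5: 1a + c = -4 and 4a + c = 5.
Subtracting: 3a = 9, so a = 3; then c = -4 − 3·1 = -7.
So P(t) = 3t² − 7, and P(9) = 236.

236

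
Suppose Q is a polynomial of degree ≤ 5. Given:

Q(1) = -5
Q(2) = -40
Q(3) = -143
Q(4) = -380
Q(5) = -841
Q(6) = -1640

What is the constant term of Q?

First differences: -35, -103, -237, -461, -799. Second differences: -68, -134, -224, -338. Third differences: -66, -90, -114. Fourth differences: -24, -24.
Level-4 differences are constant, so Q has degree 4.
Fitting a degree-4 polynomial gives Q(t) = -t^4 - t³ - 3t² - 4t + 4.
The constant term is Q(0) = 4.

4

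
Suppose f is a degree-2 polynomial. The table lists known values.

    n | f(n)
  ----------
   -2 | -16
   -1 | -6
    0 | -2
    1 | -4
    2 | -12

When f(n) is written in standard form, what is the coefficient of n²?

-3

First differences: 10, 4, -2, -8. Second differences: -6, -6, -6.
Level-2 differences are constant, so f has degree 2.
Fitting a degree-2 polynomial gives f(n) = -3n² + n - 2.
The coefficient of n² is -3.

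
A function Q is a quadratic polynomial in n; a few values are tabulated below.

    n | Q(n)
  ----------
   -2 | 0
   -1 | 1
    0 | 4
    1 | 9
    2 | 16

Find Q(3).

First differences: 1, 3, 5, 7. Second differences: 2, 2, 2.
Level-2 differences are constant, so Q has degree 2.
Extending the table by one column gives the next first difference 9, so Q(3) = 16 + 9 = 25.

25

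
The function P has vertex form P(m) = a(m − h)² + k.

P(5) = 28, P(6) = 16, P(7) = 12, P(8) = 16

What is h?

7

First differences -12, -4, 4; second difference 8 = 2a, so a = 4.
Expanding, the m-coefficient is −2ah = -8h; matching it to the data gives h = 7, and then k = 12.
So P(m) = 4(m − 7)² + 12.
Hence h = 7.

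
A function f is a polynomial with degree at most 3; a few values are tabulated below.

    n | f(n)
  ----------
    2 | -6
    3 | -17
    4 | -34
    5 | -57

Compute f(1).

First differences: -11, -17, -23. Second differences: -6, -6.
Level-2 differences are constant, so f has degree 2.
Fitting a degree-2 polynomial gives f(n) = -3n² + 4n - 2.
Then f(1) = -1.

-1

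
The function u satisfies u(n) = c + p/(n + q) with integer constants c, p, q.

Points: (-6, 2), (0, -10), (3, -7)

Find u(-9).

-1

(u(n) − c)(n + q) = p for each data point; the three points give a linear system in c and q, then p follows.
Solving: c = -4, q = 3, p = -18, so u(n) = -4 − 18/(n + 3).
Then u(-9) = -4 − 18/(-6) = -1.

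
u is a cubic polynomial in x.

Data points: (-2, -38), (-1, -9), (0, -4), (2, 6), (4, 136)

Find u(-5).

Write u(x) = ax³ + bx² + cx + d; the 5 given values yield a linear system in the 4 coefficients.
Solving, u(x) = 3x³ - 3x² - x - 4.
Then u(-5) = -449.

-449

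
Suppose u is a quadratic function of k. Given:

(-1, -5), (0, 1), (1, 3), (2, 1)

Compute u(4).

Write u(k) = ak² + bk + c; the 4 given values yield a linear system in the 3 coefficients.
Solving, u(k) = -2k² + 4k + 1.
Then u(4) = -15.

-15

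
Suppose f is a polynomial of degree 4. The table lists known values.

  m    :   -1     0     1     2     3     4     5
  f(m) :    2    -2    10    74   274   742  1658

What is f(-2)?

34

Write f(m) = am^4 + bm³ + cm² + dm + e; the 7 given values yield a linear system in the 5 coefficients.
Solving, f(m) = 2m^4 + 2m³ + 6m² + 2m - 2.
Then f(-2) = 34.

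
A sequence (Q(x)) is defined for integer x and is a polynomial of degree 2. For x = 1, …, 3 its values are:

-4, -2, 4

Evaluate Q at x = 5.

28

Write Q(x) = ax² + bx + c; the 3 given values yield a linear system in the 3 coefficients.
Solving, Q(x) = 2x² - 4x - 2.
Then Q(5) = 28.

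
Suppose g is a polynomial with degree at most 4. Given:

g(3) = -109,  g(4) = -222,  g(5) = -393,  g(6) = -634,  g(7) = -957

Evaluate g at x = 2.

Write g(x) = ax^4 + bx³ + cx² + dx + e; the 5 given values yield a linear system in the 5 coefficients.
Solving, the leading coefficient vanishes, and g(x) = -2x³ - 5x² - 4x + 2.
Then g(2) = -42.

-42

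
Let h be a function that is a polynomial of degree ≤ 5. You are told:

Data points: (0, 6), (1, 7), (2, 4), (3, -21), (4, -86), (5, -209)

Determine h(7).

-701

Write h(k) = ak^5 + bk^4 + ck³ + dk² + ek + p; the 6 given values yield a linear system in the 6 coefficients.
Solving, the top 2 coefficients vanish, and h(k) = -3k³ + 7k² - 3k + 6.
Then h(7) = -701.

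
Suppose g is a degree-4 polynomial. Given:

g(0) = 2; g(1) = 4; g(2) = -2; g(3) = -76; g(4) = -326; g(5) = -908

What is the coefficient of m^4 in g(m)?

-2

Write g(m) = am^4 + bm³ + cm² + dm + e; the 6 given values yield a linear system in the 5 coefficients.
Solving, g(m) = -2m^4 + 2m³ + 4m² - 2m + 2.
The coefficient of m^4 is -2.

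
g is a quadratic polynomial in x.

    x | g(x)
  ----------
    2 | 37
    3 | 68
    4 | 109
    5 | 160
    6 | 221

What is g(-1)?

4

Write g(x) = ax² + bx + c; the 5 given values yield a linear system in the 3 coefficients.
Solving, g(x) = 5x² + 6x + 5.
Then g(-1) = 4.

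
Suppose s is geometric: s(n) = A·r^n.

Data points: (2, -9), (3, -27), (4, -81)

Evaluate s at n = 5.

Consecutive ratio: -27/(-9) = 3, and -81/(-27) = 3, so r = 3.
Then A·3^2 = -9 gives A = -1, and s(n) = -1·3^n.
s(5) = -1·3^5 = -243.

-243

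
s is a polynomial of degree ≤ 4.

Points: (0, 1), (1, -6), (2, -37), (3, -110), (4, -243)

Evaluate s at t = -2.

15

First differences: -7, -31, -73, -133. Second differences: -24, -42, -60. Third differences: -18, -18.
Level-3 differences are constant, so s has degree 3.
Fitting a degree-3 polynomial gives s(t) = -3t³ - 3t² - t + 1.
Then s(-2) = 15.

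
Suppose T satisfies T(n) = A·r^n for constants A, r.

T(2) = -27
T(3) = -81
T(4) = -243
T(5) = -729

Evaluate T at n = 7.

Consecutive ratio: -81/(-27) = 3, and -243/(-81) = 3, so r = 3.
Then A·3^2 = -27 gives A = -3, and T(n) = -3·3^n.
T(7) = -3·3^7 = -6561.

-6561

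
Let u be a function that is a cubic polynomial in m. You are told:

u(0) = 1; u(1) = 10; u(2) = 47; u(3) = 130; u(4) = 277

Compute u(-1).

2

First differences: 9, 37, 83, 147. Second differences: 28, 46, 64. Third differences: 18, 18.
Level-3 differences are constant, so u has degree 3.
Fitting a degree-3 polynomial gives u(m) = 3m³ + 5m² + m + 1.
Then u(-1) = 2.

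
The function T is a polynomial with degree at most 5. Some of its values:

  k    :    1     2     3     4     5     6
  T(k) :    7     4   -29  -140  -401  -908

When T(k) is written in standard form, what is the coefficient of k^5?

First differences: -3, -33, -111, -261, -507. Second differences: -30, -78, -150, -246. Third differences: -48, -72, -96. Fourth differences: -24, -24.
Level-4 differences are constant, so T has degree 4.
Fitting a degree-4 polynomial gives T(k) = -k^4 + 2k³ - 2k² + 4k + 4.
The coefficient of k^5 is 0.

0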